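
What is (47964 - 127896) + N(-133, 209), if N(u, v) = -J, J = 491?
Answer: -80423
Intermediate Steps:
N(u, v) = -491 (N(u, v) = -1*491 = -491)
(47964 - 127896) + N(-133, 209) = (47964 - 127896) - 491 = -79932 - 491 = -80423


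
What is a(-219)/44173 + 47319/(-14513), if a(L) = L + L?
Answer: -2096578881/641082749 ≈ -3.2704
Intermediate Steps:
a(L) = 2*L
a(-219)/44173 + 47319/(-14513) = (2*(-219))/44173 + 47319/(-14513) = -438*1/44173 + 47319*(-1/14513) = -438/44173 - 47319/14513 = -2096578881/641082749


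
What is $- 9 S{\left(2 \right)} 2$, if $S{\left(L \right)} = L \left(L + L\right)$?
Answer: $-144$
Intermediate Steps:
$S{\left(L \right)} = 2 L^{2}$ ($S{\left(L \right)} = L 2 L = 2 L^{2}$)
$- 9 S{\left(2 \right)} 2 = - 9 \cdot 2 \cdot 2^{2} \cdot 2 = - 9 \cdot 2 \cdot 4 \cdot 2 = \left(-9\right) 8 \cdot 2 = \left(-72\right) 2 = -144$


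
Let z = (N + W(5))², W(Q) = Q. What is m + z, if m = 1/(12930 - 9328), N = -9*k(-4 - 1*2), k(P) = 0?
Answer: 90051/3602 ≈ 25.000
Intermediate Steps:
N = 0 (N = -9*0 = 0)
z = 25 (z = (0 + 5)² = 5² = 25)
m = 1/3602 ≈ 0.00027762
m + z = 1/3602 + 25 = 90051/3602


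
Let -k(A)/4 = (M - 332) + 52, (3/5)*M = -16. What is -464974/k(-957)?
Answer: -697461/1840 ≈ -379.05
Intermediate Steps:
M = -80/3 (M = (5/3)*(-16) = -80/3 ≈ -26.667)
k(A) = 3680/3 (k(A) = -4*((-80/3 - 332) + 52) = -4*(-1076/3 + 52) = -4*(-920/3) = 3680/3)
-464974/k(-957) = -464974/3680/3 = -464974*3/3680 = -697461/1840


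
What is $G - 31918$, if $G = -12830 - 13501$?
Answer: $-58249$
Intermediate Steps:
$G = -26331$ ($G = -12830 - 13501 = -26331$)
$G - 31918 = -26331 - 31918 = -58249$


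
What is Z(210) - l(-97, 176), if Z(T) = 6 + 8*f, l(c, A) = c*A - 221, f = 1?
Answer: 17307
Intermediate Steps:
l(c, A) = -221 + A*c (l(c, A) = A*c - 221 = -221 + A*c)
Z(T) = 14 (Z(T) = 6 + 8*1 = 6 + 8 = 14)
Z(210) - l(-97, 176) = 14 - (-221 + 176*(-97)) = 14 - (-221 - 17072) = 14 - 1*(-17293) = 14 + 17293 = 17307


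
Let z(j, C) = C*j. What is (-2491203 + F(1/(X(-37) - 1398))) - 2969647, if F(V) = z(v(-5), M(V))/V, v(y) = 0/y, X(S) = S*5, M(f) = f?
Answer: -5460850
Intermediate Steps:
X(S) = 5*S
v(y) = 0
F(V) = 0 (F(V) = (V*0)/V = 0/V = 0)
(-2491203 + F(1/(X(-37) - 1398))) - 2969647 = (-2491203 + 0) - 2969647 = -2491203 - 2969647 = -5460850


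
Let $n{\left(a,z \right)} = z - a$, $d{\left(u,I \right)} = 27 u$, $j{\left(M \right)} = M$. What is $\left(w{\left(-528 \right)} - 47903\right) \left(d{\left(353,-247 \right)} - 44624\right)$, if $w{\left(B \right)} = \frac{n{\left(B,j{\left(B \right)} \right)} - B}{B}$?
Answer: $1681095072$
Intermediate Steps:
$w{\left(B \right)} = -1$ ($w{\left(B \right)} = \frac{\left(B - B\right) - B}{B} = \frac{0 - B}{B} = \frac{\left(-1\right) B}{B} = -1$)
$\left(w{\left(-528 \right)} - 47903\right) \left(d{\left(353,-247 \right)} - 44624\right) = \left(-1 - 47903\right) \left(27 \cdot 353 - 44624\right) = - 47904 \left(9531 - 44624\right) = \left(-47904\right) \left(-35093\right) = 1681095072$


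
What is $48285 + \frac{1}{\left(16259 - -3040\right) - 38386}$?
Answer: $\frac{921615794}{19087} \approx 48285.0$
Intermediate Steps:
$48285 + \frac{1}{\left(16259 - -3040\right) - 38386} = 48285 + \frac{1}{\left(16259 + 3040\right) - 38386} = 48285 + \frac{1}{19299 - 38386} = 48285 + \frac{1}{-19087} = 48285 - \frac{1}{19087} = \frac{921615794}{19087}$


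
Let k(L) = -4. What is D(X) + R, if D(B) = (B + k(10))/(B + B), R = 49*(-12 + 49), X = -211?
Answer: 765301/422 ≈ 1813.5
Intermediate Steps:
R = 1813 (R = 49*37 = 1813)
D(B) = (-4 + B)/(2*B) (D(B) = (B - 4)/(B + B) = (-4 + B)/((2*B)) = (-4 + B)*(1/(2*B)) = (-4 + B)/(2*B))
D(X) + R = (½)*(-4 - 211)/(-211) + 1813 = (½)*(-1/211)*(-215) + 1813 = 215/422 + 1813 = 765301/422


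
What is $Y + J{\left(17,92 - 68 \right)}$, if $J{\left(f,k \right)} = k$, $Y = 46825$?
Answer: $46849$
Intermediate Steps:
$Y + J{\left(17,92 - 68 \right)} = 46825 + \left(92 - 68\right) = 46825 + 24 = 46849$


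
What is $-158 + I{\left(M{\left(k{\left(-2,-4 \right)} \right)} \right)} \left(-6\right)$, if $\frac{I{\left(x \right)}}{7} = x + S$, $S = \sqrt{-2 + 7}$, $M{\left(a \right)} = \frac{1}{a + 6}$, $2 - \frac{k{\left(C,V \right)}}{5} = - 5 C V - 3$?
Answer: $- \frac{1740}{11} - 42 \sqrt{5} \approx -252.1$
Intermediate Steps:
$k{\left(C,V \right)} = 25 + 25 C V$ ($k{\left(C,V \right)} = 10 - 5 \left(- 5 C V - 3\right) = 10 - 5 \left(-3 - 5 C V\right) = 10 + \left(15 + 25 C V\right) = 25 + 25 C V$)
$M{\left(a \right)} = \frac{1}{6 + a}$
$S = \sqrt{5} \approx 2.2361$
$I{\left(x \right)} = 7 x + 7 \sqrt{5}$ ($I{\left(x \right)} = 7 \left(x + \sqrt{5}\right) = 7 x + 7 \sqrt{5}$)
$-158 + I{\left(M{\left(k{\left(-2,-4 \right)} \right)} \right)} \left(-6\right) = -158 + \left(\frac{7}{6 + \left(25 + 25 \left(-2\right) \left(-4\right)\right)} + 7 \sqrt{5}\right) \left(-6\right) = -158 + \left(\frac{7}{6 + \left(25 + 200\right)} + 7 \sqrt{5}\right) \left(-6\right) = -158 + \left(\frac{7}{6 + 225} + 7 \sqrt{5}\right) \left(-6\right) = -158 + \left(\frac{7}{231} + 7 \sqrt{5}\right) \left(-6\right) = -158 + \left(7 \cdot \frac{1}{231} + 7 \sqrt{5}\right) \left(-6\right) = -158 + \left(\frac{1}{33} + 7 \sqrt{5}\right) \left(-6\right) = -158 - \left(\frac{2}{11} + 42 \sqrt{5}\right) = - \frac{1740}{11} - 42 \sqrt{5}$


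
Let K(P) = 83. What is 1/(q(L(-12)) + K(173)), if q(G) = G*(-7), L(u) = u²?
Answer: -1/925 ≈ -0.0010811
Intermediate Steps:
q(G) = -7*G
1/(q(L(-12)) + K(173)) = 1/(-7*(-12)² + 83) = 1/(-7*144 + 83) = 1/(-1008 + 83) = 1/(-925) = -1/925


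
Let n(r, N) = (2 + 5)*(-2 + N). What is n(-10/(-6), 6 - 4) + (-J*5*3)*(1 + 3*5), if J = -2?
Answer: 480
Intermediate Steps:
n(r, N) = -14 + 7*N (n(r, N) = 7*(-2 + N) = -14 + 7*N)
n(-10/(-6), 6 - 4) + (-J*5*3)*(1 + 3*5) = (-14 + 7*(6 - 4)) + (-(-2*5)*3)*(1 + 3*5) = (-14 + 7*2) + (-(-10)*3)*(1 + 15) = (-14 + 14) - 1*(-30)*16 = 0 + 30*16 = 0 + 480 = 480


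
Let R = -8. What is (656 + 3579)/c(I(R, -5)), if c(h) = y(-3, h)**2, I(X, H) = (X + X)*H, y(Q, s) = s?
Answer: 847/1280 ≈ 0.66172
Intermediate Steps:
I(X, H) = 2*H*X (I(X, H) = (2*X)*H = 2*H*X)
c(h) = h**2
(656 + 3579)/c(I(R, -5)) = (656 + 3579)/((2*(-5)*(-8))**2) = 4235/(80**2) = 4235/6400 = 4235*(1/6400) = 847/1280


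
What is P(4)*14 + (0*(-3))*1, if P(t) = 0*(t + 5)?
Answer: 0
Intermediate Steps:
P(t) = 0 (P(t) = 0*(5 + t) = 0)
P(4)*14 + (0*(-3))*1 = 0*14 + (0*(-3))*1 = 0 + 0*1 = 0 + 0 = 0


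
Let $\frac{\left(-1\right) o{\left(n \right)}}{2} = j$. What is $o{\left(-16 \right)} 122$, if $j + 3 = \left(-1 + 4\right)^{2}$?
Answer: $-1464$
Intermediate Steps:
$j = 6$ ($j = -3 + \left(-1 + 4\right)^{2} = -3 + 3^{2} = -3 + 9 = 6$)
$o{\left(n \right)} = -12$ ($o{\left(n \right)} = \left(-2\right) 6 = -12$)
$o{\left(-16 \right)} 122 = \left(-12\right) 122 = -1464$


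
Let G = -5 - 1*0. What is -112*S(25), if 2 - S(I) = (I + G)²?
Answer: 44576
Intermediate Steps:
G = -5 (G = -5 + 0 = -5)
S(I) = 2 - (-5 + I)² (S(I) = 2 - (I - 5)² = 2 - (-5 + I)²)
-112*S(25) = -112*(2 - (-5 + 25)²) = -112*(2 - 1*20²) = -112*(2 - 1*400) = -112*(2 - 400) = -112*(-398) = 44576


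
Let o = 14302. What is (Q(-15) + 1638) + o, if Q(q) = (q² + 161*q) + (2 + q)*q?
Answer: 13945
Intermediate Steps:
Q(q) = q² + 161*q + q*(2 + q) (Q(q) = (q² + 161*q) + q*(2 + q) = q² + 161*q + q*(2 + q))
(Q(-15) + 1638) + o = (-15*(163 + 2*(-15)) + 1638) + 14302 = (-15*(163 - 30) + 1638) + 14302 = (-15*133 + 1638) + 14302 = (-1995 + 1638) + 14302 = -357 + 14302 = 13945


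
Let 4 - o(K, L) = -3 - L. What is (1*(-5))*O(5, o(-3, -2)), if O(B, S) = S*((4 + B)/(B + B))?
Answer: -45/2 ≈ -22.500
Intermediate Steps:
o(K, L) = 7 + L (o(K, L) = 4 - (-3 - L) = 4 + (3 + L) = 7 + L)
O(B, S) = S*(4 + B)/(2*B) (O(B, S) = S*((4 + B)/((2*B))) = S*((4 + B)*(1/(2*B))) = S*((4 + B)/(2*B)) = S*(4 + B)/(2*B))
(1*(-5))*O(5, o(-3, -2)) = (1*(-5))*((½)*(7 - 2)*(4 + 5)/5) = -5*5*9/(2*5) = -5*9/2 = -45/2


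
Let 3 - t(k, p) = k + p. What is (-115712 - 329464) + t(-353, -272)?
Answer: -444548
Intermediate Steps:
t(k, p) = 3 - k - p (t(k, p) = 3 - (k + p) = 3 + (-k - p) = 3 - k - p)
(-115712 - 329464) + t(-353, -272) = (-115712 - 329464) + (3 - 1*(-353) - 1*(-272)) = -445176 + (3 + 353 + 272) = -445176 + 628 = -444548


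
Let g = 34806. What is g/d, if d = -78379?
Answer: -34806/78379 ≈ -0.44407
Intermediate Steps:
g/d = 34806/(-78379) = 34806*(-1/78379) = -34806/78379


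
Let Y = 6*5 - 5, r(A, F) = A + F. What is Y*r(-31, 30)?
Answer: -25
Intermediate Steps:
Y = 25 (Y = 30 - 5 = 25)
Y*r(-31, 30) = 25*(-31 + 30) = 25*(-1) = -25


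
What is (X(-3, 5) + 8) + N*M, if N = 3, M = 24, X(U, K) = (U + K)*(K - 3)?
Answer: 84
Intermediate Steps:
X(U, K) = (-3 + K)*(K + U) (X(U, K) = (K + U)*(-3 + K) = (-3 + K)*(K + U))
(X(-3, 5) + 8) + N*M = ((5² - 3*5 - 3*(-3) + 5*(-3)) + 8) + 3*24 = ((25 - 15 + 9 - 15) + 8) + 72 = (4 + 8) + 72 = 12 + 72 = 84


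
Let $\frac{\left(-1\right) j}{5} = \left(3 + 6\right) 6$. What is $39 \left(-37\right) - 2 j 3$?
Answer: $-2337660$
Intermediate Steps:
$j = -270$ ($j = - 5 \left(3 + 6\right) 6 = - 5 \cdot 9 \cdot 6 = \left(-5\right) 54 = -270$)
$39 \left(-37\right) - 2 j 3 = 39 \left(-37\right) \left(-2\right) \left(-270\right) 3 = - 1443 \cdot 540 \cdot 3 = \left(-1443\right) 1620 = -2337660$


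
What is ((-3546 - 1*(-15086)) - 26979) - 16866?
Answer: -32305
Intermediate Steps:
((-3546 - 1*(-15086)) - 26979) - 16866 = ((-3546 + 15086) - 26979) - 16866 = (11540 - 26979) - 16866 = -15439 - 16866 = -32305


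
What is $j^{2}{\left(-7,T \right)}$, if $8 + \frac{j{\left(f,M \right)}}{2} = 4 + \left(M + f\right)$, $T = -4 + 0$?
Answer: $900$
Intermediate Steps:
$T = -4$
$j{\left(f,M \right)} = -8 + 2 M + 2 f$ ($j{\left(f,M \right)} = -16 + 2 \left(4 + \left(M + f\right)\right) = -16 + 2 \left(4 + M + f\right) = -16 + \left(8 + 2 M + 2 f\right) = -8 + 2 M + 2 f$)
$j^{2}{\left(-7,T \right)} = \left(-8 + 2 \left(-4\right) + 2 \left(-7\right)\right)^{2} = \left(-8 - 8 - 14\right)^{2} = \left(-30\right)^{2} = 900$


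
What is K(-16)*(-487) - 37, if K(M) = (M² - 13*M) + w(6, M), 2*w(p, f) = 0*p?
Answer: -226005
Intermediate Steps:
w(p, f) = 0 (w(p, f) = (0*p)/2 = (½)*0 = 0)
K(M) = M² - 13*M (K(M) = (M² - 13*M) + 0 = M² - 13*M)
K(-16)*(-487) - 37 = -16*(-13 - 16)*(-487) - 37 = -16*(-29)*(-487) - 37 = 464*(-487) - 37 = -225968 - 37 = -226005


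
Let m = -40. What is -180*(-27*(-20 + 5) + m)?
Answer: -65700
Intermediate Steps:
-180*(-27*(-20 + 5) + m) = -180*(-27*(-20 + 5) - 40) = -180*(-27*(-15) - 40) = -180*(405 - 40) = -180*365 = -65700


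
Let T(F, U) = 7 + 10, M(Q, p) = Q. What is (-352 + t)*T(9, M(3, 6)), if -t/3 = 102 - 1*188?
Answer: -1598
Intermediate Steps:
t = 258 (t = -3*(102 - 1*188) = -3*(102 - 188) = -3*(-86) = 258)
T(F, U) = 17
(-352 + t)*T(9, M(3, 6)) = (-352 + 258)*17 = -94*17 = -1598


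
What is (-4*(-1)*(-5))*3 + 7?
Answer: -53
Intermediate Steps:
(-4*(-1)*(-5))*3 + 7 = (4*(-5))*3 + 7 = -20*3 + 7 = -60 + 7 = -53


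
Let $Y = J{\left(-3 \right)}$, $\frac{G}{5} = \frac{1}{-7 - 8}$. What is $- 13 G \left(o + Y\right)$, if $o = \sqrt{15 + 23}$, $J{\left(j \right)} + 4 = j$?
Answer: $- \frac{91}{3} + \frac{13 \sqrt{38}}{3} \approx -3.6209$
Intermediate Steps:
$G = - \frac{1}{3}$ ($G = \frac{5}{-7 - 8} = \frac{5}{-15} = 5 \left(- \frac{1}{15}\right) = - \frac{1}{3} \approx -0.33333$)
$J{\left(j \right)} = -4 + j$
$o = \sqrt{38} \approx 6.1644$
$Y = -7$ ($Y = -4 - 3 = -7$)
$- 13 G \left(o + Y\right) = \left(-13\right) \left(- \frac{1}{3}\right) \left(\sqrt{38} - 7\right) = \frac{13 \left(-7 + \sqrt{38}\right)}{3} = - \frac{91}{3} + \frac{13 \sqrt{38}}{3}$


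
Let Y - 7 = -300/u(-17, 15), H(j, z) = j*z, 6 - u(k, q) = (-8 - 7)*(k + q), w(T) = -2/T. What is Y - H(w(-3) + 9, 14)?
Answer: -695/6 ≈ -115.83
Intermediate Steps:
u(k, q) = 6 + 15*k + 15*q (u(k, q) = 6 - (-8 - 7)*(k + q) = 6 - (-15)*(k + q) = 6 - (-15*k - 15*q) = 6 + (15*k + 15*q) = 6 + 15*k + 15*q)
Y = 39/2 (Y = 7 - 300/(6 + 15*(-17) + 15*15) = 7 - 300/(6 - 255 + 225) = 7 - 300/(-24) = 7 - 300*(-1/24) = 7 + 25/2 = 39/2 ≈ 19.500)
Y - H(w(-3) + 9, 14) = 39/2 - (-2/(-3) + 9)*14 = 39/2 - (-2*(-⅓) + 9)*14 = 39/2 - (⅔ + 9)*14 = 39/2 - 29*14/3 = 39/2 - 1*406/3 = 39/2 - 406/3 = -695/6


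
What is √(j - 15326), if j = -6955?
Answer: I*√22281 ≈ 149.27*I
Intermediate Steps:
√(j - 15326) = √(-6955 - 15326) = √(-22281) = I*√22281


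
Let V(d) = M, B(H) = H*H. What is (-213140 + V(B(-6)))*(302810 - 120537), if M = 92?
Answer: -38832898104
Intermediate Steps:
B(H) = H²
V(d) = 92
(-213140 + V(B(-6)))*(302810 - 120537) = (-213140 + 92)*(302810 - 120537) = -213048*182273 = -38832898104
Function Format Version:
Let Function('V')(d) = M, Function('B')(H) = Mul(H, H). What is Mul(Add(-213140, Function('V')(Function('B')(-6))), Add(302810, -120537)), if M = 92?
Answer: -38832898104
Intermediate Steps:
Function('B')(H) = Pow(H, 2)
Function('V')(d) = 92
Mul(Add(-213140, Function('V')(Function('B')(-6))), Add(302810, -120537)) = Mul(Add(-213140, 92), Add(302810, -120537)) = Mul(-213048, 182273) = -38832898104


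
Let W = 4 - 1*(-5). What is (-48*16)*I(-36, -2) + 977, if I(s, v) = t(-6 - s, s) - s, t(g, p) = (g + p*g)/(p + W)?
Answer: -169613/3 ≈ -56538.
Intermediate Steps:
W = 9 (W = 4 + 5 = 9)
t(g, p) = (g + g*p)/(9 + p) (t(g, p) = (g + p*g)/(p + 9) = (g + g*p)/(9 + p))
I(s, v) = -s + (1 + s)*(-6 - s)/(9 + s) (I(s, v) = (-6 - s)*(1 + s)/(9 + s) - s = (1 + s)*(-6 - s)/(9 + s) - s = -s + (1 + s)*(-6 - s)/(9 + s))
(-48*16)*I(-36, -2) + 977 = (-48*16)*(2*(-3 - 1*(-36)**2 - 8*(-36))/(9 - 36)) + 977 = -1536*(-3 - 1*1296 + 288)/(-27) + 977 = -1536*(-1)*(-3 - 1296 + 288)/27 + 977 = -1536*(-1)*(-1011)/27 + 977 = -768*674/9 + 977 = -172544/3 + 977 = -169613/3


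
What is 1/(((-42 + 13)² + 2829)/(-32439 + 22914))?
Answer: -1905/734 ≈ -2.5954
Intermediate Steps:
1/(((-42 + 13)² + 2829)/(-32439 + 22914)) = 1/(((-29)² + 2829)/(-9525)) = 1/((841 + 2829)*(-1/9525)) = 1/(3670*(-1/9525)) = 1/(-734/1905) = -1905/734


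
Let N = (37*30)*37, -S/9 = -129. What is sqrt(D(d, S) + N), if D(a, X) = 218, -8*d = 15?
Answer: 2*sqrt(10322) ≈ 203.19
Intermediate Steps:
d = -15/8 (d = -1/8*15 = -15/8 ≈ -1.8750)
S = 1161 (S = -9*(-129) = 1161)
N = 41070 (N = 1110*37 = 41070)
sqrt(D(d, S) + N) = sqrt(218 + 41070) = sqrt(41288) = 2*sqrt(10322)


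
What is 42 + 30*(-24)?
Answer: -678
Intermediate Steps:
42 + 30*(-24) = 42 - 720 = -678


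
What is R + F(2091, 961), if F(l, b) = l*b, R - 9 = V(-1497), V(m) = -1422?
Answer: 2008038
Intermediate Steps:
R = -1413 (R = 9 - 1422 = -1413)
F(l, b) = b*l
R + F(2091, 961) = -1413 + 961*2091 = -1413 + 2009451 = 2008038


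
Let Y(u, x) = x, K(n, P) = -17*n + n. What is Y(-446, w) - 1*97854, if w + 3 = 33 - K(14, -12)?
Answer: -97600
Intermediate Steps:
K(n, P) = -16*n
w = 254 (w = -3 + (33 - (-16)*14) = -3 + (33 - 1*(-224)) = -3 + (33 + 224) = -3 + 257 = 254)
Y(-446, w) - 1*97854 = 254 - 1*97854 = 254 - 97854 = -97600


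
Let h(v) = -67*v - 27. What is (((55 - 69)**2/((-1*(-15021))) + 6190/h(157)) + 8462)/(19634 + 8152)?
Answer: 670193456159/2200810497138 ≈ 0.30452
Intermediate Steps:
h(v) = -27 - 67*v
(((55 - 69)**2/((-1*(-15021))) + 6190/h(157)) + 8462)/(19634 + 8152) = (((55 - 69)**2/((-1*(-15021))) + 6190/(-27 - 67*157)) + 8462)/(19634 + 8152) = (((-14)**2/15021 + 6190/(-27 - 10519)) + 8462)/27786 = ((196*(1/15021) + 6190/(-10546)) + 8462)*(1/27786) = ((196/15021 + 6190*(-1/10546)) + 8462)*(1/27786) = ((196/15021 - 3095/5273) + 8462)*(1/27786) = (-45456487/79205733 + 8462)*(1/27786) = (670193456159/79205733)*(1/27786) = 670193456159/2200810497138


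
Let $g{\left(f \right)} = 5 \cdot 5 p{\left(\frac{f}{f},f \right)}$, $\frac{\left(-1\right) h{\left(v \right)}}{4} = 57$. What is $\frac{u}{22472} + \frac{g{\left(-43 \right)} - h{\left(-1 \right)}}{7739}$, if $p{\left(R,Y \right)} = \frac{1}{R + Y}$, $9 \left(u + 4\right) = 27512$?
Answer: $\frac{226300307}{1369547613} \approx 0.16524$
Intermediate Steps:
$u = \frac{27476}{9}$ ($u = -4 + \frac{1}{9} \cdot 27512 = -4 + \frac{27512}{9} = \frac{27476}{9} \approx 3052.9$)
$h{\left(v \right)} = -228$ ($h{\left(v \right)} = \left(-4\right) 57 = -228$)
$g{\left(f \right)} = \frac{25}{1 + f}$ ($g{\left(f \right)} = \frac{5 \cdot 5}{\frac{f}{f} + f} = \frac{25}{1 + f}$)
$\frac{u}{22472} + \frac{g{\left(-43 \right)} - h{\left(-1 \right)}}{7739} = \frac{27476}{9 \cdot 22472} + \frac{\frac{25}{1 - 43} - -228}{7739} = \frac{27476}{9} \cdot \frac{1}{22472} + \left(\frac{25}{-42} + 228\right) \frac{1}{7739} = \frac{6869}{50562} + \left(25 \left(- \frac{1}{42}\right) + 228\right) \frac{1}{7739} = \frac{6869}{50562} + \left(- \frac{25}{42} + 228\right) \frac{1}{7739} = \frac{6869}{50562} + \frac{9551}{42} \cdot \frac{1}{7739} = \frac{6869}{50562} + \frac{9551}{325038} = \frac{226300307}{1369547613}$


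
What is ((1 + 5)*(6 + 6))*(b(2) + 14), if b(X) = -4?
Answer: 720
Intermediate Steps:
((1 + 5)*(6 + 6))*(b(2) + 14) = ((1 + 5)*(6 + 6))*(-4 + 14) = (6*12)*10 = 72*10 = 720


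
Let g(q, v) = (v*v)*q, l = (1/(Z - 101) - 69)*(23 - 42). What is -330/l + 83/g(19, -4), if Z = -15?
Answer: 10387/486704 ≈ 0.021342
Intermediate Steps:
l = 152095/116 (l = (1/(-15 - 101) - 69)*(23 - 42) = (1/(-116) - 69)*(-19) = (-1/116 - 69)*(-19) = -8005/116*(-19) = 152095/116 ≈ 1311.2)
g(q, v) = q*v**2 (g(q, v) = v**2*q = q*v**2)
-330/l + 83/g(19, -4) = -330/152095/116 + 83/((19*(-4)**2)) = -330*116/152095 + 83/((19*16)) = -7656/30419 + 83/304 = 10387/486704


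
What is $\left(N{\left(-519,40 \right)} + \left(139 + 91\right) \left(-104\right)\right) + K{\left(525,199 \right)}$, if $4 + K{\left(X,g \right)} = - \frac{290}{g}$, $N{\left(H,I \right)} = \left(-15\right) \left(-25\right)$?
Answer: $- \frac{4686541}{199} \approx -23550.0$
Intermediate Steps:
$N{\left(H,I \right)} = 375$
$K{\left(X,g \right)} = -4 - \frac{290}{g}$
$\left(N{\left(-519,40 \right)} + \left(139 + 91\right) \left(-104\right)\right) + K{\left(525,199 \right)} = \left(375 + \left(139 + 91\right) \left(-104\right)\right) - \left(4 + \frac{290}{199}\right) = \left(375 + 230 \left(-104\right)\right) - \frac{1086}{199} = \left(375 - 23920\right) - \frac{1086}{199} = -23545 - \frac{1086}{199} = - \frac{4686541}{199}$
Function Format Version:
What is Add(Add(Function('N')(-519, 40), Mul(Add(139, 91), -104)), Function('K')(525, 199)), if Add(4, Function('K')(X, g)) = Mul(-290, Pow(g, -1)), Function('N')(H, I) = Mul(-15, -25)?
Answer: Rational(-4686541, 199) ≈ -23550.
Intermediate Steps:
Function('N')(H, I) = 375
Function('K')(X, g) = Add(-4, Mul(-290, Pow(g, -1)))
Add(Add(Function('N')(-519, 40), Mul(Add(139, 91), -104)), Function('K')(525, 199)) = Add(Add(375, Mul(Add(139, 91), -104)), Add(-4, Mul(-290, Pow(199, -1)))) = Add(Add(375, Mul(230, -104)), Add(-4, Mul(-290, Rational(1, 199)))) = Add(Add(375, -23920), Add(-4, Rational(-290, 199))) = Add(-23545, Rational(-1086, 199)) = Rational(-4686541, 199)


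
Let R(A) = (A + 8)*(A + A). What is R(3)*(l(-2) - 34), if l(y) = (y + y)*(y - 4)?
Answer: -660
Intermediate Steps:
l(y) = 2*y*(-4 + y) (l(y) = (2*y)*(-4 + y) = 2*y*(-4 + y))
R(A) = 2*A*(8 + A) (R(A) = (8 + A)*(2*A) = 2*A*(8 + A))
R(3)*(l(-2) - 34) = (2*3*(8 + 3))*(2*(-2)*(-4 - 2) - 34) = (2*3*11)*(2*(-2)*(-6) - 34) = 66*(24 - 34) = 66*(-10) = -660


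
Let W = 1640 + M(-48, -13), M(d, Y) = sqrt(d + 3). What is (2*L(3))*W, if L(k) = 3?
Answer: 9840 + 18*I*sqrt(5) ≈ 9840.0 + 40.249*I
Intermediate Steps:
M(d, Y) = sqrt(3 + d)
W = 1640 + 3*I*sqrt(5) (W = 1640 + sqrt(3 - 48) = 1640 + sqrt(-45) = 1640 + 3*I*sqrt(5) ≈ 1640.0 + 6.7082*I)
(2*L(3))*W = (2*3)*(1640 + 3*I*sqrt(5)) = 6*(1640 + 3*I*sqrt(5)) = 9840 + 18*I*sqrt(5)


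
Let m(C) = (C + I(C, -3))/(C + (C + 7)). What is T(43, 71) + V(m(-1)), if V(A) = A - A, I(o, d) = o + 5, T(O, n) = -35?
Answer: -35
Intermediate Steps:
I(o, d) = 5 + o
m(C) = (5 + 2*C)/(7 + 2*C) (m(C) = (C + (5 + C))/(C + (C + 7)) = (5 + 2*C)/(C + (7 + C)) = (5 + 2*C)/(7 + 2*C))
V(A) = 0
T(43, 71) + V(m(-1)) = -35 + 0 = -35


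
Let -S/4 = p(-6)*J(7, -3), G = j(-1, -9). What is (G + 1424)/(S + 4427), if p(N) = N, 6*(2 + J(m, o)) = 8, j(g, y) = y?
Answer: 1415/4411 ≈ 0.32079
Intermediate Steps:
J(m, o) = -⅔ (J(m, o) = -2 + (⅙)*8 = -2 + 4/3 = -⅔)
G = -9
S = -16 (S = -(-24)*(-2)/3 = -4*4 = -16)
(G + 1424)/(S + 4427) = (-9 + 1424)/(-16 + 4427) = 1415/4411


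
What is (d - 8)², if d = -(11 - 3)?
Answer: 256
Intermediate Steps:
d = -8 (d = -1*8 = -8)
(d - 8)² = (-8 - 8)² = (-16)² = 256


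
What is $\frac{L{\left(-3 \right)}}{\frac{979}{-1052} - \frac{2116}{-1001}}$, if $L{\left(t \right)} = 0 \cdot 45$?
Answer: $0$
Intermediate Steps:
$L{\left(t \right)} = 0$
$\frac{L{\left(-3 \right)}}{\frac{979}{-1052} - \frac{2116}{-1001}} = \frac{0}{\frac{979}{-1052} - \frac{2116}{-1001}} = \frac{0}{979 \left(- \frac{1}{1052}\right) - - \frac{2116}{1001}} = \frac{0}{- \frac{979}{1052} + \frac{2116}{1001}} = \frac{0}{\frac{1246053}{1053052}} = 0 \cdot \frac{1053052}{1246053} = 0$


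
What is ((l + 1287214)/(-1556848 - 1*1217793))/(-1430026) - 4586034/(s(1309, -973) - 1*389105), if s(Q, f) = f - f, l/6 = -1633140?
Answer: 9098251307928121957/771947115854996965 ≈ 11.786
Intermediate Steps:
l = -9798840 (l = 6*(-1633140) = -9798840)
s(Q, f) = 0
((l + 1287214)/(-1556848 - 1*1217793))/(-1430026) - 4586034/(s(1309, -973) - 1*389105) = ((-9798840 + 1287214)/(-1556848 - 1*1217793))/(-1430026) - 4586034/(0 - 1*389105) = -8511626/(-1556848 - 1217793)*(-1/1430026) - 4586034/(0 - 389105) = -8511626/(-2774641)*(-1/1430026) - 4586034/(-389105) = -8511626*(-1/2774641)*(-1/1430026) - 4586034*(-1/389105) = (8511626/2774641)*(-1/1430026) + 4586034/389105 = -4255813/1983904385333 + 4586034/389105 = 9098251307928121957/771947115854996965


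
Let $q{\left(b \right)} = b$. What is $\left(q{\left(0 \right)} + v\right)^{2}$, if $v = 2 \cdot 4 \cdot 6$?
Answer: $2304$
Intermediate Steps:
$v = 48$ ($v = 8 \cdot 6 = 48$)
$\left(q{\left(0 \right)} + v\right)^{2} = \left(0 + 48\right)^{2} = 48^{2} = 2304$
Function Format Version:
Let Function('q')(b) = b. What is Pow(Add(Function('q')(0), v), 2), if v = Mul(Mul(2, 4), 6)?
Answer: 2304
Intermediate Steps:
v = 48 (v = Mul(8, 6) = 48)
Pow(Add(Function('q')(0), v), 2) = Pow(Add(0, 48), 2) = Pow(48, 2) = 2304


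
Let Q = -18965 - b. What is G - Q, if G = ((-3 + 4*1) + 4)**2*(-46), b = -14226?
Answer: 3589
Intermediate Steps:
Q = -4739 (Q = -18965 - 1*(-14226) = -18965 + 14226 = -4739)
G = -1150 (G = ((-3 + 4) + 4)**2*(-46) = (1 + 4)**2*(-46) = 5**2*(-46) = 25*(-46) = -1150)
G - Q = -1150 - 1*(-4739) = -1150 + 4739 = 3589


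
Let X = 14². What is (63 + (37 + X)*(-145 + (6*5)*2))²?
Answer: 389746564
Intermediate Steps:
X = 196
(63 + (37 + X)*(-145 + (6*5)*2))² = (63 + (37 + 196)*(-145 + (6*5)*2))² = (63 + 233*(-145 + 30*2))² = (63 + 233*(-145 + 60))² = (63 + 233*(-85))² = (63 - 19805)² = (-19742)² = 389746564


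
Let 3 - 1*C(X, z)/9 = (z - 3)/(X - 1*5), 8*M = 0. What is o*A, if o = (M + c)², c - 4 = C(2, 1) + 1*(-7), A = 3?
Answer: 972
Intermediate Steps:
M = 0 (M = (⅛)*0 = 0)
C(X, z) = 27 - 9*(-3 + z)/(-5 + X) (C(X, z) = 27 - 9*(z - 3)/(X - 1*5) = 27 - 9*(-3 + z)/(X - 5) = 27 - 9*(-3 + z)/(-5 + X))
c = 18 (c = 4 + (9*(-12 - 1*1 + 3*2)/(-5 + 2) + 1*(-7)) = 4 + (9*(-12 - 1 + 6)/(-3) - 7) = 4 + (9*(-⅓)*(-7) - 7) = 4 + (21 - 7) = 4 + 14 = 18)
o = 324 (o = (0 + 18)² = 18² = 324)
o*A = 324*3 = 972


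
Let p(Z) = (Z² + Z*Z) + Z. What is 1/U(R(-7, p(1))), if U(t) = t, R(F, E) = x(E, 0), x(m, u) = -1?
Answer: -1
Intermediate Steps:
p(Z) = Z + 2*Z² (p(Z) = (Z² + Z²) + Z = 2*Z² + Z = Z + 2*Z²)
R(F, E) = -1
1/U(R(-7, p(1))) = 1/(-1) = -1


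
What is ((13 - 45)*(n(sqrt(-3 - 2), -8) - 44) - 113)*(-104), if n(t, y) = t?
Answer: -134680 + 3328*I*sqrt(5) ≈ -1.3468e+5 + 7441.6*I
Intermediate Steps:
((13 - 45)*(n(sqrt(-3 - 2), -8) - 44) - 113)*(-104) = ((13 - 45)*(sqrt(-3 - 2) - 44) - 113)*(-104) = (-32*(sqrt(-5) - 44) - 113)*(-104) = (-32*(I*sqrt(5) - 44) - 113)*(-104) = (-32*(-44 + I*sqrt(5)) - 113)*(-104) = ((1408 - 32*I*sqrt(5)) - 113)*(-104) = (1295 - 32*I*sqrt(5))*(-104) = -134680 + 3328*I*sqrt(5)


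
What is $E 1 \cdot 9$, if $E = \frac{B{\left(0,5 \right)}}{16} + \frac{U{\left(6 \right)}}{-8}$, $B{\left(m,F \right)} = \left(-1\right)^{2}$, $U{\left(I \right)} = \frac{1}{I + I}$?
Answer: $\frac{15}{32} \approx 0.46875$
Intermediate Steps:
$U{\left(I \right)} = \frac{1}{2 I}$
$B{\left(m,F \right)} = 1$
$E = \frac{5}{96}$ ($E = 1 \cdot \frac{1}{16} + \frac{\frac{1}{2} \cdot \frac{1}{6}}{-8} = 1 \cdot \frac{1}{16} + \frac{1}{2} \cdot \frac{1}{6} \left(- \frac{1}{8}\right) = \frac{1}{16} + \frac{1}{12} \left(- \frac{1}{8}\right) = \frac{1}{16} - \frac{1}{96} = \frac{5}{96} \approx 0.052083$)
$E 1 \cdot 9 = \frac{5 \cdot 1 \cdot 9}{96} = \frac{5}{96} \cdot 9 = \frac{15}{32}$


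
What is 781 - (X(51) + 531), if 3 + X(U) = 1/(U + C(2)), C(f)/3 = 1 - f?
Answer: 12143/48 ≈ 252.98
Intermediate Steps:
C(f) = 3 - 3*f (C(f) = 3*(1 - f) = 3 - 3*f)
X(U) = -3 + 1/(-3 + U) (X(U) = -3 + 1/(U + (3 - 3*2)) = -3 + 1/(U + (3 - 6)) = -3 + 1/(U - 3) = -3 + 1/(-3 + U))
781 - (X(51) + 531) = 781 - ((10 - 3*51)/(-3 + 51) + 531) = 781 - ((10 - 153)/48 + 531) = 781 - ((1/48)*(-143) + 531) = 781 - (-143/48 + 531) = 781 - 1*25345/48 = 781 - 25345/48 = 12143/48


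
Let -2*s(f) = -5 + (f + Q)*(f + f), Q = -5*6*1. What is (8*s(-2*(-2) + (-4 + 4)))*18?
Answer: 15336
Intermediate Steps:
Q = -30 (Q = -30*1 = -30)
s(f) = 5/2 - f*(-30 + f) (s(f) = -(-5 + (f - 30)*(f + f))/2 = -(-5 + (-30 + f)*(2*f))/2 = -(-5 + 2*f*(-30 + f))/2 = 5/2 - f*(-30 + f))
(8*s(-2*(-2) + (-4 + 4)))*18 = (8*(5/2 - (-2*(-2) + (-4 + 4))² + 30*(-2*(-2) + (-4 + 4))))*18 = (8*(5/2 - (4 + 0)² + 30*(4 + 0)))*18 = (8*(5/2 - 1*4² + 30*4))*18 = (8*(5/2 - 1*16 + 120))*18 = (8*(5/2 - 16 + 120))*18 = (8*(213/2))*18 = 852*18 = 15336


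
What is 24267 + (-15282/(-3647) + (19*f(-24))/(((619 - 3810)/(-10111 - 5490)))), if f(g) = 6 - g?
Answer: 314889048711/11637577 ≈ 27058.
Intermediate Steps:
24267 + (-15282/(-3647) + (19*f(-24))/(((619 - 3810)/(-10111 - 5490)))) = 24267 + (-15282/(-3647) + (19*(6 - 1*(-24)))/(((619 - 3810)/(-10111 - 5490)))) = 24267 + (-15282*(-1/3647) + (19*(6 + 24))/((-3191/(-15601)))) = 24267 + (15282/3647 + (19*30)/((-3191*(-1/15601)))) = 24267 + (15282/3647 + 570/(3191/15601)) = 24267 + (15282/3647 + 570*(15601/3191)) = 24267 + (15282/3647 + 8892570/3191) = 24267 + 32479967652/11637577 = 314889048711/11637577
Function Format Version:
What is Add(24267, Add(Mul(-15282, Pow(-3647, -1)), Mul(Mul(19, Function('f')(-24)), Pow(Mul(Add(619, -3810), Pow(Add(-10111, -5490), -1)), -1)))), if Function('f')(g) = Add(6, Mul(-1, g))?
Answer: Rational(314889048711, 11637577) ≈ 27058.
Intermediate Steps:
Add(24267, Add(Mul(-15282, Pow(-3647, -1)), Mul(Mul(19, Function('f')(-24)), Pow(Mul(Add(619, -3810), Pow(Add(-10111, -5490), -1)), -1)))) = Add(24267, Add(Mul(-15282, Pow(-3647, -1)), Mul(Mul(19, Add(6, Mul(-1, -24))), Pow(Mul(Add(619, -3810), Pow(Add(-10111, -5490), -1)), -1)))) = Add(24267, Add(Mul(-15282, Rational(-1, 3647)), Mul(Mul(19, Add(6, 24)), Pow(Mul(-3191, Pow(-15601, -1)), -1)))) = Add(24267, Add(Rational(15282, 3647), Mul(Mul(19, 30), Pow(Mul(-3191, Rational(-1, 15601)), -1)))) = Add(24267, Add(Rational(15282, 3647), Mul(570, Pow(Rational(3191, 15601), -1)))) = Add(24267, Add(Rational(15282, 3647), Mul(570, Rational(15601, 3191)))) = Add(24267, Add(Rational(15282, 3647), Rational(8892570, 3191))) = Add(24267, Rational(32479967652, 11637577)) = Rational(314889048711, 11637577)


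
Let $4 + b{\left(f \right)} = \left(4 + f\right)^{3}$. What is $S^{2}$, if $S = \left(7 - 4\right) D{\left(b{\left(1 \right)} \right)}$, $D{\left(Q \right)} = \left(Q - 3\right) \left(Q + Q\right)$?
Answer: $7339006224$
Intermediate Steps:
$b{\left(f \right)} = -4 + \left(4 + f\right)^{3}$
$D{\left(Q \right)} = 2 Q \left(-3 + Q\right)$ ($D{\left(Q \right)} = \left(-3 + Q\right) 2 Q = 2 Q \left(-3 + Q\right)$)
$S = 85668$ ($S = \left(7 - 4\right) 2 \left(-4 + \left(4 + 1\right)^{3}\right) \left(-3 - \left(4 - \left(4 + 1\right)^{3}\right)\right) = 3 \cdot 2 \left(-4 + 5^{3}\right) \left(-3 - \left(4 - 5^{3}\right)\right) = 3 \cdot 2 \left(-4 + 125\right) \left(-3 + \left(-4 + 125\right)\right) = 3 \cdot 2 \cdot 121 \left(-3 + 121\right) = 3 \cdot 2 \cdot 121 \cdot 118 = 3 \cdot 28556 = 85668$)
$S^{2} = 85668^{2} = 7339006224$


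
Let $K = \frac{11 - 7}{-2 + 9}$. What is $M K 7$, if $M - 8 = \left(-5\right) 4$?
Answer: $-48$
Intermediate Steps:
$K = \frac{4}{7} \approx 0.57143$
$M = -12$ ($M = 8 - 20 = -12$)
$M K 7 = \left(-12\right) \frac{4}{7} \cdot 7 = \left(- \frac{48}{7}\right) 7 = -48$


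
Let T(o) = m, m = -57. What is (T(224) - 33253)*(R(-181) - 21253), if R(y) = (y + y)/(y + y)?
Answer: 707904120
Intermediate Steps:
R(y) = 1 (R(y) = (2*y)/((2*y)) = (2*y)*(1/(2*y)) = 1)
T(o) = -57
(T(224) - 33253)*(R(-181) - 21253) = (-57 - 33253)*(1 - 21253) = -33310*(-21252) = 707904120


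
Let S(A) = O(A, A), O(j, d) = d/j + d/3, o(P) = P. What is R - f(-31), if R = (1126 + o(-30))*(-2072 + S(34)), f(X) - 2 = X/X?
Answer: -6772193/3 ≈ -2.2574e+6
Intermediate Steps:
O(j, d) = d/3 + d/j (O(j, d) = d/j + d*(⅓) = d/j + d/3 = d/3 + d/j)
S(A) = 1 + A/3 (S(A) = A/3 + A/A = A/3 + 1 = 1 + A/3)
f(X) = 3 (f(X) = 2 + X/X = 2 + 1 = 3)
R = -6772184/3 (R = (1126 - 30)*(-2072 + (1 + (⅓)*34)) = 1096*(-2072 + (1 + 34/3)) = 1096*(-2072 + 37/3) = 1096*(-6179/3) = -6772184/3 ≈ -2.2574e+6)
R - f(-31) = -6772184/3 - 1*3 = -6772184/3 - 3 = -6772193/3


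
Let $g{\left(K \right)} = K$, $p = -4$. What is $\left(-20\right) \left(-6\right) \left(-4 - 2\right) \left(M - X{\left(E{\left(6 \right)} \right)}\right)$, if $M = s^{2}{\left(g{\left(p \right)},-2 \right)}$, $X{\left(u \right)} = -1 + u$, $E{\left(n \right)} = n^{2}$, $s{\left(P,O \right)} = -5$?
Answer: $7200$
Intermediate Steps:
$M = 25$ ($M = \left(-5\right)^{2} = 25$)
$\left(-20\right) \left(-6\right) \left(-4 - 2\right) \left(M - X{\left(E{\left(6 \right)} \right)}\right) = \left(-20\right) \left(-6\right) \left(-4 - 2\right) \left(25 - \left(-1 + 6^{2}\right)\right) = 120 \left(- 6 \left(25 - \left(-1 + 36\right)\right)\right) = 120 \left(- 6 \left(25 - 35\right)\right) = 120 \left(\left(-6\right) \left(-10\right)\right) = 120 \cdot 60 = 7200$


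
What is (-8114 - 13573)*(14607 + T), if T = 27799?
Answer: -919658922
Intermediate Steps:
(-8114 - 13573)*(14607 + T) = (-8114 - 13573)*(14607 + 27799) = -21687*42406 = -919658922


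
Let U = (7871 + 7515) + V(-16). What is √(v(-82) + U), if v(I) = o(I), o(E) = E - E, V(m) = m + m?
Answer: 3*√1706 ≈ 123.91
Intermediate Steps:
V(m) = 2*m
o(E) = 0
v(I) = 0
U = 15354 (U = (7871 + 7515) + 2*(-16) = 15386 - 32 = 15354)
√(v(-82) + U) = √(0 + 15354) = √15354 = 3*√1706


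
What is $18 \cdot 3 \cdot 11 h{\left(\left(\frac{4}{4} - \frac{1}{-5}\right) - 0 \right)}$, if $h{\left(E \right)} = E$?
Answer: $\frac{3564}{5} \approx 712.8$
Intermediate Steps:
$18 \cdot 3 \cdot 11 h{\left(\left(\frac{4}{4} - \frac{1}{-5}\right) - 0 \right)} = 18 \cdot 3 \cdot 11 \left(\left(\frac{4}{4} - \frac{1}{-5}\right) - 0\right) = 54 \cdot 11 \left(\left(4 \cdot \frac{1}{4} - - \frac{1}{5}\right) + 0\right) = 594 \left(\left(1 + \frac{1}{5}\right) + 0\right) = 594 \left(\frac{6}{5} + 0\right) = 594 \cdot \frac{6}{5} = \frac{3564}{5}$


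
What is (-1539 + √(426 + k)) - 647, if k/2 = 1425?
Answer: -2186 + 6*√91 ≈ -2128.8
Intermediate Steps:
k = 2850 (k = 2*1425 = 2850)
(-1539 + √(426 + k)) - 647 = (-1539 + √(426 + 2850)) - 647 = (-1539 + √3276) - 647 = (-1539 + 6*√91) - 647 = -2186 + 6*√91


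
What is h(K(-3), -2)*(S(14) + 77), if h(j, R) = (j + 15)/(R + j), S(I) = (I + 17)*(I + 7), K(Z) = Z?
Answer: -8736/5 ≈ -1747.2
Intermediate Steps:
S(I) = (7 + I)*(17 + I) (S(I) = (17 + I)*(7 + I) = (7 + I)*(17 + I))
h(j, R) = (15 + j)/(R + j)
h(K(-3), -2)*(S(14) + 77) = ((15 - 3)/(-2 - 3))*((119 + 14**2 + 24*14) + 77) = (12/(-5))*((119 + 196 + 336) + 77) = (-1/5*12)*(651 + 77) = -12/5*728 = -8736/5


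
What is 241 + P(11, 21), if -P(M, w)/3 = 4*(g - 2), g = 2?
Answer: 241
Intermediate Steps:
P(M, w) = 0 (P(M, w) = -12*(2 - 2) = -12*0 = -3*0 = 0)
241 + P(11, 21) = 241 + 0 = 241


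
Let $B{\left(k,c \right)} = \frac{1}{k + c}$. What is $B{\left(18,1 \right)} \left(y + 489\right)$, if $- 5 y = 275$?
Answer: $\frac{434}{19} \approx 22.842$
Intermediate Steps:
$y = -55$ ($y = \left(- \frac{1}{5}\right) 275 = -55$)
$B{\left(k,c \right)} = \frac{1}{c + k}$
$B{\left(18,1 \right)} \left(y + 489\right) = \frac{-55 + 489}{1 + 18} = \frac{1}{19} \cdot 434 = \frac{434}{19}$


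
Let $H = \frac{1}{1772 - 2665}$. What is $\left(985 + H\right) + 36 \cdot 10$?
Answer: $\frac{1201084}{893} \approx 1345.0$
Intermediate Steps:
$H = - \frac{1}{893}$ ($H = \frac{1}{-893} = - \frac{1}{893} \approx -0.0011198$)
$\left(985 + H\right) + 36 \cdot 10 = \left(985 - \frac{1}{893}\right) + 36 \cdot 10 = \frac{879604}{893} + 360 = \frac{1201084}{893}$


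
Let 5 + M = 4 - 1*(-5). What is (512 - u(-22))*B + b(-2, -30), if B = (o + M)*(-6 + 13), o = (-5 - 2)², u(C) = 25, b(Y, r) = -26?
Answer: 180651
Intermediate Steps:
o = 49 (o = (-7)² = 49)
M = 4 (M = -5 + (4 - 1*(-5)) = -5 + (4 + 5) = -5 + 9 = 4)
B = 371 (B = (49 + 4)*(-6 + 13) = 53*7 = 371)
(512 - u(-22))*B + b(-2, -30) = (512 - 1*25)*371 - 26 = (512 - 25)*371 - 26 = 487*371 - 26 = 180677 - 26 = 180651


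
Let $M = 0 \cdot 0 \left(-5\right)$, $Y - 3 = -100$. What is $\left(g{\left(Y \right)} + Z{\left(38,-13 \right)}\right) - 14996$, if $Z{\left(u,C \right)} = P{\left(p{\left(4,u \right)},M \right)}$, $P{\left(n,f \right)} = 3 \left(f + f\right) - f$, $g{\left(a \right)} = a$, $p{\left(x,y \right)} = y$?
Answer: $-15093$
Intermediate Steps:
$Y = -97$ ($Y = 3 - 100 = -97$)
$M = 0$ ($M = 0 \left(-5\right) = 0$)
$P{\left(n,f \right)} = 5 f$ ($P{\left(n,f \right)} = 3 \cdot 2 f - f = 6 f - f = 5 f$)
$Z{\left(u,C \right)} = 0$ ($Z{\left(u,C \right)} = 5 \cdot 0 = 0$)
$\left(g{\left(Y \right)} + Z{\left(38,-13 \right)}\right) - 14996 = \left(-97 + 0\right) - 14996 = -97 - 14996 = -15093$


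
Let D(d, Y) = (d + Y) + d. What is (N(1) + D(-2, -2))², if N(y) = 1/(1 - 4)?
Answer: 361/9 ≈ 40.111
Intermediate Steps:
D(d, Y) = Y + 2*d (D(d, Y) = (Y + d) + d = Y + 2*d)
N(y) = -⅓ (N(y) = 1/(-3) = -⅓)
(N(1) + D(-2, -2))² = (-⅓ + (-2 + 2*(-2)))² = (-⅓ + (-2 - 4))² = (-⅓ - 6)² = (-19/3)² = 361/9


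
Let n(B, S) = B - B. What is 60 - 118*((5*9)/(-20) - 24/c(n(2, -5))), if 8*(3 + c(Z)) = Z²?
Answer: -1237/2 ≈ -618.50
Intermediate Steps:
n(B, S) = 0
c(Z) = -3 + Z²/8
60 - 118*((5*9)/(-20) - 24/c(n(2, -5))) = 60 - 118*((5*9)/(-20) - 24/(-3 + (⅛)*0²)) = 60 - 118*(45*(-1/20) - 24/(-3 + (⅛)*0)) = 60 - 118*(-9/4 - 24/(-3 + 0)) = 60 - 118*(-9/4 - 24/(-3)) = 60 - 118*(-9/4 - 24*(-⅓)) = 60 - 118*(-9/4 + 8) = 60 - 118*23/4 = 60 - 1357/2 = -1237/2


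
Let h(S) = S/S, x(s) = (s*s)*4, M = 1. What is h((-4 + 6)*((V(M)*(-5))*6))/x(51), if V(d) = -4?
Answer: 1/10404 ≈ 9.6117e-5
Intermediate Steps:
x(s) = 4*s² (x(s) = s²*4 = 4*s²)
h(S) = 1
h((-4 + 6)*((V(M)*(-5))*6))/x(51) = 1/(4*51²) = 1/(4*2601) = 1/10404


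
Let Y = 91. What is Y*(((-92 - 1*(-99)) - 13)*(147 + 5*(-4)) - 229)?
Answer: -90181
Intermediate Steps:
Y*(((-92 - 1*(-99)) - 13)*(147 + 5*(-4)) - 229) = 91*(((-92 - 1*(-99)) - 13)*(147 + 5*(-4)) - 229) = 91*(((-92 + 99) - 13)*(147 - 20) - 229) = 91*((7 - 13)*127 - 229) = 91*(-6*127 - 229) = 91*(-762 - 229) = 91*(-991) = -90181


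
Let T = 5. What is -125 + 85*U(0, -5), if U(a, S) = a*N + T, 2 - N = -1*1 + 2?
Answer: 300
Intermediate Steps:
N = 1 (N = 2 - (-1*1 + 2) = 2 - (-1 + 2) = 2 - 1*1 = 2 - 1 = 1)
U(a, S) = 5 + a (U(a, S) = a*1 + 5 = a + 5 = 5 + a)
-125 + 85*U(0, -5) = -125 + 85*(5 + 0) = -125 + 85*5 = -125 + 425 = 300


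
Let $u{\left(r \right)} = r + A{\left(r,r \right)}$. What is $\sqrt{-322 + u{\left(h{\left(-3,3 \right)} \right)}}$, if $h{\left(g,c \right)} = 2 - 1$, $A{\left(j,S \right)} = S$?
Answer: $8 i \sqrt{5} \approx 17.889 i$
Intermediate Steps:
$h{\left(g,c \right)} = 1$ ($h{\left(g,c \right)} = 2 - 1 = 1$)
$u{\left(r \right)} = 2 r$ ($u{\left(r \right)} = r + r = 2 r$)
$\sqrt{-322 + u{\left(h{\left(-3,3 \right)} \right)}} = \sqrt{-322 + 2 \cdot 1} = \sqrt{-322 + 2} = \sqrt{-320} = 8 i \sqrt{5}$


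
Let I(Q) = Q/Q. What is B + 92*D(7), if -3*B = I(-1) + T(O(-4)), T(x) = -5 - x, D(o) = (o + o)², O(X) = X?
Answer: 18032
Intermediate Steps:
D(o) = 4*o² (D(o) = (2*o)² = 4*o²)
I(Q) = 1
B = 0 (B = -(1 + (-5 - 1*(-4)))/3 = -(1 + (-5 + 4))/3 = -(1 - 1)/3 = -⅓*0 = 0)
B + 92*D(7) = 0 + 92*(4*7²) = 0 + 92*(4*49) = 0 + 92*196 = 0 + 18032 = 18032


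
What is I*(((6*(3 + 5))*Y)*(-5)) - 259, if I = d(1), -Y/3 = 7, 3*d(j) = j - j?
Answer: -259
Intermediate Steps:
d(j) = 0 (d(j) = (j - j)/3 = (1/3)*0 = 0)
Y = -21 (Y = -3*7 = -21)
I = 0
I*(((6*(3 + 5))*Y)*(-5)) - 259 = 0*(((6*(3 + 5))*(-21))*(-5)) - 259 = 0*(((6*8)*(-21))*(-5)) - 259 = 0*((48*(-21))*(-5)) - 259 = 0*(-1008*(-5)) - 259 = 0*5040 - 259 = 0 - 259 = -259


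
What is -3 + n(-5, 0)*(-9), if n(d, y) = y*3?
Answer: -3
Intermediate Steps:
n(d, y) = 3*y
-3 + n(-5, 0)*(-9) = -3 + (3*0)*(-9) = -3 + 0*(-9) = -3 + 0 = -3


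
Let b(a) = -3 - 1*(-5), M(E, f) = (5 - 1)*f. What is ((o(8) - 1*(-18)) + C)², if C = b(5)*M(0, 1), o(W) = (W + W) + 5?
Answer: 2209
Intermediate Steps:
M(E, f) = 4*f
b(a) = 2 (b(a) = -3 + 5 = 2)
o(W) = 5 + 2*W (o(W) = 2*W + 5 = 5 + 2*W)
C = 8 (C = 2*(4*1) = 2*4 = 8)
((o(8) - 1*(-18)) + C)² = (((5 + 2*8) - 1*(-18)) + 8)² = (((5 + 16) + 18) + 8)² = ((21 + 18) + 8)² = (39 + 8)² = 47² = 2209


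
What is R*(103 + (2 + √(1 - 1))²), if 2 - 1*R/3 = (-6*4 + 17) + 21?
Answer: -3852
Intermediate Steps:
R = -36 (R = 6 - 3*((-6*4 + 17) + 21) = 6 - 3*((-24 + 17) + 21) = 6 - 3*(-7 + 21) = 6 - 3*14 = 6 - 42 = -36)
R*(103 + (2 + √(1 - 1))²) = -36*(103 + (2 + √(1 - 1))²) = -36*(103 + (2 + √0)²) = -36*(103 + (2 + 0)²) = -36*(103 + 2²) = -36*(103 + 4) = -36*107 = -3852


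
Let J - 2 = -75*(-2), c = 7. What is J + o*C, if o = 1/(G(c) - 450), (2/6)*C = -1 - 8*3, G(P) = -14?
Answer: 70603/464 ≈ 152.16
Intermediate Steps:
J = 152 (J = 2 - 75*(-2) = 2 + 150 = 152)
C = -75 (C = 3*(-1 - 8*3) = 3*(-1 - 24) = 3*(-25) = -75)
o = -1/464 (o = 1/(-14 - 450) = 1/(-464) = -1/464 ≈ -0.0021552)
J + o*C = 152 - 1/464*(-75) = 152 + 75/464 = 70603/464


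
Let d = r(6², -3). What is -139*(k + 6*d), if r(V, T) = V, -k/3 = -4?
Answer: -31692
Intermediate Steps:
k = 12 (k = -3*(-4) = 12)
d = 36 (d = 6² = 36)
-139*(k + 6*d) = -139*(12 + 6*36) = -139*(12 + 216) = -139*228 = -31692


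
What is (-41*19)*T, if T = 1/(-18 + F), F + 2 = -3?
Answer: 779/23 ≈ 33.870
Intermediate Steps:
F = -5 (F = -2 - 3 = -5)
T = -1/23 (T = 1/(-18 - 5) = 1/(-23) = -1/23 ≈ -0.043478)
(-41*19)*T = -41*19*(-1/23) = -779*(-1/23) = 779/23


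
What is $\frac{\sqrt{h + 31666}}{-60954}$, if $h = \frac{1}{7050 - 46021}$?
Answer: $- \frac{\sqrt{48092384100135}}{2375438334} \approx -0.0029194$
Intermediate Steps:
$h = - \frac{1}{38971}$ ($h = \frac{1}{-38971} = - \frac{1}{38971} \approx -2.566 \cdot 10^{-5}$)
$\frac{\sqrt{h + 31666}}{-60954} = \frac{\sqrt{- \frac{1}{38971} + 31666}}{-60954} = \sqrt{\frac{1234055685}{38971}} \left(- \frac{1}{60954}\right) = \frac{\sqrt{48092384100135}}{38971} \left(- \frac{1}{60954}\right) = - \frac{\sqrt{48092384100135}}{2375438334}$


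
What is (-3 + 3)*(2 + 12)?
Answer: 0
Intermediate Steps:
(-3 + 3)*(2 + 12) = 0*14 = 0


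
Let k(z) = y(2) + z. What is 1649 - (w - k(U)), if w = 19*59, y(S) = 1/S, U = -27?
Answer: 1003/2 ≈ 501.50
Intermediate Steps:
y(S) = 1/S
k(z) = 1/2 + z
w = 1121
1649 - (w - k(U)) = 1649 - (1121 - (1/2 - 27)) = 1649 - (1121 - 1*(-53/2)) = 1649 - (1121 + 53/2) = 1649 - 1*2295/2 = 1649 - 2295/2 = 1003/2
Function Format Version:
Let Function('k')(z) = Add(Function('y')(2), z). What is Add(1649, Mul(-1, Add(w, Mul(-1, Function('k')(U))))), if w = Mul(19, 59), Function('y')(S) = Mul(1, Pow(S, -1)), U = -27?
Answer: Rational(1003, 2) ≈ 501.50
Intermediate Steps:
Function('y')(S) = Pow(S, -1)
Function('k')(z) = Add(Rational(1, 2), z) (Function('k')(z) = Add(Pow(2, -1), z) = Add(Rational(1, 2), z))
w = 1121
Add(1649, Mul(-1, Add(w, Mul(-1, Function('k')(U))))) = Add(1649, Mul(-1, Add(1121, Mul(-1, Add(Rational(1, 2), -27))))) = Add(1649, Mul(-1, Add(1121, Mul(-1, Rational(-53, 2))))) = Add(1649, Mul(-1, Add(1121, Rational(53, 2)))) = Add(1649, Mul(-1, Rational(2295, 2))) = Add(1649, Rational(-2295, 2)) = Rational(1003, 2)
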